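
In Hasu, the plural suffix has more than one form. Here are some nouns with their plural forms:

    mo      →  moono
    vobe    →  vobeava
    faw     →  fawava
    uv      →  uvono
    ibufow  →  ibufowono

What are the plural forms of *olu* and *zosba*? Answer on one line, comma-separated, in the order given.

oluono, zosbaava

The alternation tracks the last vowel of the stem — -ono when the last vowel of the stem is a rounded vowel (*mo*, *uv*, *ibufow*); -ava when the last vowel of the stem is an unrounded vowel (*vobe*, *faw*).
*olu*: last vowel = /u/, a rounded vowel → -ono → *oluono*.
*zosba*: last vowel = /a/, an unrounded vowel → -ava → *zosbaava*.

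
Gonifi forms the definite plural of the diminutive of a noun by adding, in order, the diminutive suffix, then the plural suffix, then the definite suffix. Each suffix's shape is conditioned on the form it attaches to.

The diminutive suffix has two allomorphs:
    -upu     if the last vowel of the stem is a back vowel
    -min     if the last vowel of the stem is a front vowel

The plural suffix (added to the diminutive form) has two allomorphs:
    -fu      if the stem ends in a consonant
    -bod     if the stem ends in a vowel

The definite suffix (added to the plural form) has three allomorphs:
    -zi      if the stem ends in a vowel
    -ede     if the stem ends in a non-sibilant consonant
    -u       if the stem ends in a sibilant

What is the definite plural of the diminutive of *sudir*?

*sudir* — last vowel /i/ (a front vowel) → -min → *sudirmin*.
The diminutive form *sudirmin* — final sound /n/ (a consonant) → -fu → *sudirminfu*.
The plural form *sudirminfu*: final sound = /u/, a vowel → -zi → *sudirminfuzi*.

sudirminfuzi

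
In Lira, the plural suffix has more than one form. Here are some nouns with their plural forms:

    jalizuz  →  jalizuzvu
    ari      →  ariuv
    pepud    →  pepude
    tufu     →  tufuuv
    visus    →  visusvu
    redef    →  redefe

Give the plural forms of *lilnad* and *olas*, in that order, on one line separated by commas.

The alternation tracks the final sound of the stem — -vu when the stem ends in a sibilant (*jalizuz*, *visus*); -e when the stem ends in a non-sibilant consonant (*pepud*, *redef*); -uv when the stem ends in a vowel (*ari*, *tufu*).
The final sound of *lilnad* is /d/, which is a non-sibilant consonant, so the suffix is -e, giving *lilnade*.
Since the final sound of *olas* is /s/ (a sibilant), it takes -vu, giving *olasvu*.

lilnade, olasvu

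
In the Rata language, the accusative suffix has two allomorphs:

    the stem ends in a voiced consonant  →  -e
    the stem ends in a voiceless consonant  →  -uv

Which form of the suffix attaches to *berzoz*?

*berzoz* — final consonant /z/ (voiced) → -e.

-e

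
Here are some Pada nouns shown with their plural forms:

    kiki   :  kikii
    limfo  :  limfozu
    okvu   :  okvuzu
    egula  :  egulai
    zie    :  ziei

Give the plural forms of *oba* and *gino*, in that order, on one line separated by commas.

The alternation tracks the last vowel of the stem — -zu when the last vowel of the stem is a rounded vowel (*limfo*, *okvu*); -i when the last vowel of the stem is an unrounded vowel (*kiki*, *egula*, *zie*).
The last vowel of *oba* is /a/, which is an unrounded vowel, so the suffix is -i, giving *obai*.
Since the last vowel of *gino* is /o/ (a rounded vowel), it takes -zu, giving *ginozu*.

obai, ginozu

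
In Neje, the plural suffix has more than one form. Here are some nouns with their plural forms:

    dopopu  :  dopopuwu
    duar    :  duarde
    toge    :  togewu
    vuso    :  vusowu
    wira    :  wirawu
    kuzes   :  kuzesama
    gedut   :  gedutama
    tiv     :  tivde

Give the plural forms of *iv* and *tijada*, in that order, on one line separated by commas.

ivde, tijadawu

Looking at the final sound of each stem: -ama when the stem ends in a voiceless consonant (*kuzes*, *gedut*); -de when the stem ends in a voiced consonant (*duar*, *tiv*); -wu when the stem ends in a vowel (*dopopu*, *toge*, *vuso*, *wira*).
Since the final sound of *iv* is /v/ (a voiced consonant), it takes -de, giving *ivde*.
Since the final sound of *tijada* is /a/ (a vowel), it takes -wu, giving *tijadawu*.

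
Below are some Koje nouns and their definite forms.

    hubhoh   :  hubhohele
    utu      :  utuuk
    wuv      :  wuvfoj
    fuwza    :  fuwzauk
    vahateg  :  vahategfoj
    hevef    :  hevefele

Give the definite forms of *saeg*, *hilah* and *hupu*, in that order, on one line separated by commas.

saegfoj, hilahele, hupuuk

The suffix is conditioned by the final sound: -ele when the stem ends in a voiceless consonant (*hubhoh*, *hevef*); -foj when the stem ends in a voiced consonant (*wuv*, *vahateg*); -uk when the stem ends in a vowel (*utu*, *fuwza*).
Since the final sound of *saeg* is /g/ (a voiced consonant), it takes -foj, giving *saegfoj*.
*hilah* — final sound /h/ (a voiceless consonant) → -ele → *hilahele*.
The final sound of *hupu* is /u/, which is a vowel, so the suffix is -uk, giving *hupuuk*.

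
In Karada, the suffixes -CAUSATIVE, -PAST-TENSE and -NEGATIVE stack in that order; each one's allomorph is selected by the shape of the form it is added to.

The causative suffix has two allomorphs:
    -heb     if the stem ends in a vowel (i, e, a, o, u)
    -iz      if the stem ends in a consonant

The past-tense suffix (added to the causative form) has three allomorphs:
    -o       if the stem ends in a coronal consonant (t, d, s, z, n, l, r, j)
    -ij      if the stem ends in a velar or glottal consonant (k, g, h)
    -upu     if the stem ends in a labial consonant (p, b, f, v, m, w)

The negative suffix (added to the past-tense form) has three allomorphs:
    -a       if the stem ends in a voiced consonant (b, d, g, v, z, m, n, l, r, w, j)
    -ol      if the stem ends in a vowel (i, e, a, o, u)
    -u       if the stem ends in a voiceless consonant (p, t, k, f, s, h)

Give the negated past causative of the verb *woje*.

wojehebupuol

*woje*: final sound = /e/, a vowel → -heb → *wojeheb*.
The causative form *wojeheb*: final consonant = /b/, labial → -upu → *wojehebupu*.
The past-tense form *wojehebupu*: final sound = /u/, a vowel → -ol → *wojehebupuol*.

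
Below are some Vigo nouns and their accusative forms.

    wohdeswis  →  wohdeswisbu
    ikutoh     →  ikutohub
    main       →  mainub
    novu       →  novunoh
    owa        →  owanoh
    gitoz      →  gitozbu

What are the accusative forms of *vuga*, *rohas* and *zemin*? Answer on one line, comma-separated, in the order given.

The pattern is sibilance of the final sound: -bu when the stem ends in a sibilant (*wohdeswis*, *gitoz*); -ub when the stem ends in a non-sibilant consonant (*ikutoh*, *main*); -noh when the stem ends in a vowel (*novu*, *owa*).
Since the final sound of *vuga* is /a/ (a vowel), it takes -noh, giving *vuganoh*.
The final sound of *rohas* is /s/, which is a sibilant, so the suffix is -bu, giving *rohasbu*.
Since the final sound of *zemin* is /n/ (a non-sibilant consonant), it takes -ub, giving *zeminub*.

vuganoh, rohasbu, zeminub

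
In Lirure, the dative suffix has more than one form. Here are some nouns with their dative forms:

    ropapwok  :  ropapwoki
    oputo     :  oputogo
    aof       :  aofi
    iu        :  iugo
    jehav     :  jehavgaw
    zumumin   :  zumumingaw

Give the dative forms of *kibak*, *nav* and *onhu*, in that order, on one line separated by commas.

kibaki, navgaw, onhugo

The suffix is conditioned by the final sound: -i when the stem ends in a voiceless consonant (*ropapwok*, *aof*); -gaw when the stem ends in a voiced consonant (*jehav*, *zumumin*); -go when the stem ends in a vowel (*oputo*, *iu*).
Since the final sound of *kibak* is /k/ (a voiceless consonant), it takes -i, giving *kibaki*.
*nav* — final sound /v/ (a voiced consonant) → -gaw → *navgaw*.
*onhu* — final sound /u/ (a vowel) → -go → *onhugo*.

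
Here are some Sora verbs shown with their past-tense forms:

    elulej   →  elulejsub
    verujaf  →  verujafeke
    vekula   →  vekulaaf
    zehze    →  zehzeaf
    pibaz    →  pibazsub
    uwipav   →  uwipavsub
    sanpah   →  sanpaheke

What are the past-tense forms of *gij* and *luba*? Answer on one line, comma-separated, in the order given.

The alternation tracks the final sound of the stem — -eke when the stem ends in a voiceless consonant (*verujaf*, *sanpah*); -sub when the stem ends in a voiced consonant (*elulej*, *pibaz*, *uwipav*); -af when the stem ends in a vowel (*vekula*, *zehze*).
Since the final sound of *gij* is /j/ (a voiced consonant), it takes -sub, giving *gijsub*.
The final sound of *luba* is /a/, which is a vowel, so the suffix is -af, giving *lubaaf*.

gijsub, lubaaf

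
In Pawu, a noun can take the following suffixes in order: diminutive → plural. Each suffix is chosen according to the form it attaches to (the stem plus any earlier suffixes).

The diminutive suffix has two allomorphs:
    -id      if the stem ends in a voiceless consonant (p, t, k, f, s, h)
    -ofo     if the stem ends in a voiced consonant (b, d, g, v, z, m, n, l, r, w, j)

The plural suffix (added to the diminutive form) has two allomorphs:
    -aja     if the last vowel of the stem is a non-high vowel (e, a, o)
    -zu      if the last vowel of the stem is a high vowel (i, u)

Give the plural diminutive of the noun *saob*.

*saob*: final consonant = /b/, voiced → -ofo → *saobofo*.
The diminutive form *saobofo*: last vowel = /o/, a non-high vowel → -aja → *saobofoaja*.

saobofoaja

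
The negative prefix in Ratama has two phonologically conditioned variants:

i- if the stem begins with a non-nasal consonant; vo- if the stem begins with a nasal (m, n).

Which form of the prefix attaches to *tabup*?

i-

Since the first consonant of *tabup* is /t/ (non-nasal), it takes i-.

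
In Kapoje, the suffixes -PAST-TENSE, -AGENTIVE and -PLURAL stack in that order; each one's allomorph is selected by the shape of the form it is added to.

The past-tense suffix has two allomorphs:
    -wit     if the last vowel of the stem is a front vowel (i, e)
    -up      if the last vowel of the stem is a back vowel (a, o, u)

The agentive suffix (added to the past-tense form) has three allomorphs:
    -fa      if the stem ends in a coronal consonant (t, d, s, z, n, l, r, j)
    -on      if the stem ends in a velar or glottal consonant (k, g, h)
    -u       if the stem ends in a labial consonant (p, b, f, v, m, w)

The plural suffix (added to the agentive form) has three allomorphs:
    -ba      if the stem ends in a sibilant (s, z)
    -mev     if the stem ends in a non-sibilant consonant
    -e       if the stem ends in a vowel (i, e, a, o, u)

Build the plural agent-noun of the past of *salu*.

*salu* — last vowel /u/ (a back vowel) → -up → *saluup*.
The past-tense form *saluup* — final consonant /p/ (labial) → -u → *saluupu*.
The agentive form *saluupu* — final sound /u/ (a vowel) → -e → *saluupue*.

saluupue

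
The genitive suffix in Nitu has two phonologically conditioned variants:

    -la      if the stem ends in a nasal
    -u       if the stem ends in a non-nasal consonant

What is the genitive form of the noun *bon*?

Since the final consonant of *bon* is /n/ (a nasal), it takes -la, giving *bonla*.

bonla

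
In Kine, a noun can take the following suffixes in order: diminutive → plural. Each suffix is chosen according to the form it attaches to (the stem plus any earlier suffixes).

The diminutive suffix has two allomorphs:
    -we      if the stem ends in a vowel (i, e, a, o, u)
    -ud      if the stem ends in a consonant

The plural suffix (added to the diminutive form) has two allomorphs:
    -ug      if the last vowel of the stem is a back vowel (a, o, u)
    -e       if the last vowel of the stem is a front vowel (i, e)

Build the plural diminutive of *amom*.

amomudug

The final sound of *amom* is /m/, which is a consonant, so the diminutive suffix is -ud, giving *amomud*.
The diminutive form *amomud*: last vowel = /u/, a back vowel → -ug → *amomudug*.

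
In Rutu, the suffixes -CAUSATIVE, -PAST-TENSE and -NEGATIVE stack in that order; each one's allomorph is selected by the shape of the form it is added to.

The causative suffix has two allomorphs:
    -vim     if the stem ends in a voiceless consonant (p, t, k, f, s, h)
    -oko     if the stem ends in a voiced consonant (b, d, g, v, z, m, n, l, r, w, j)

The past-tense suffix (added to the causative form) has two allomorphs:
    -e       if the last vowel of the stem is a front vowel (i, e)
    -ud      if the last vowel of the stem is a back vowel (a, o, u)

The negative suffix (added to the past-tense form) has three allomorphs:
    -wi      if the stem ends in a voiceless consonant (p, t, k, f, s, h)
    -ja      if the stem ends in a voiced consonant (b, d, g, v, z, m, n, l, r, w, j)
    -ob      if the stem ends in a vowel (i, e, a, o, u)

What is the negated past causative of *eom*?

*eom* — final consonant /m/ (voiced) → -oko → *eomoko*.
The causative form *eomoko* — last vowel /o/ (a back vowel) → -ud → *eomokoud*.
The past-tense form *eomokoud* — final sound /d/ (a voiced consonant) → -ja → *eomokoudja*.

eomokoudja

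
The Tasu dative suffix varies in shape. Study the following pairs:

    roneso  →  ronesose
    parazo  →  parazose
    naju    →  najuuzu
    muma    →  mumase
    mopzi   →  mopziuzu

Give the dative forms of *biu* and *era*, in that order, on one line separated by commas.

biuuzu, erase

Looking at the last vowel of each stem: -uzu when the last vowel of the stem is a high vowel (*naju*, *mopzi*); -se when the last vowel of the stem is a non-high vowel (*roneso*, *parazo*, *muma*).
Since the last vowel of *biu* is /u/ (a high vowel), it takes -uzu, giving *biuuzu*.
Since the last vowel of *era* is /a/ (a non-high vowel), it takes -se, giving *erase*.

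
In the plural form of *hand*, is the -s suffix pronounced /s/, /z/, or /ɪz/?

/z/

The stem *hand* ends in a voiced non-sibilant sound.
The plural suffix surfaces as /ɪz/ after sibilants, /s/ after other voiceless consonants, and /z/ after other voiced sounds.
So the plural -s on *hand* is pronounced /z/.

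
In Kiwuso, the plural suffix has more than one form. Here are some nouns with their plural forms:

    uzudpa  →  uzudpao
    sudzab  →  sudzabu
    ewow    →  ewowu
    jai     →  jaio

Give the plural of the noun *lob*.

lobu

The alternation tracks the final sound of the stem — -u when the stem ends in a consonant (*sudzab*, *ewow*); -o when the stem ends in a vowel (*uzudpa*, *jai*).
The final sound of *lob* is /b/, which is a consonant, so the suffix is -u, giving *lobu*.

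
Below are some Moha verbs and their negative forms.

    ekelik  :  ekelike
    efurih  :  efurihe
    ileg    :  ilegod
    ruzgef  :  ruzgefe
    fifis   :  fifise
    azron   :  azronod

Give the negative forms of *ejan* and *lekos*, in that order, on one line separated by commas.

The alternation tracks the final consonant of the stem — -e when the stem ends in a voiceless consonant (*ekelik*, *efurih*, *ruzgef*, *fifis*); -od when the stem ends in a voiced consonant (*ileg*, *azron*).
*ejan* — final consonant /n/ (voiced) → -od → *ejanod*.
*lekos*: final consonant = /s/, voiceless → -e → *lekose*.

ejanod, lekose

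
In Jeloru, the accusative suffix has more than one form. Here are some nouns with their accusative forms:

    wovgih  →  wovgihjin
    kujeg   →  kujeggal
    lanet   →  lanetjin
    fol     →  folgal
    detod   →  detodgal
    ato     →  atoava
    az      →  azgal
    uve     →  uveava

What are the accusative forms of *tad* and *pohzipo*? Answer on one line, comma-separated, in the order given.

The alternation tracks the final sound of the stem — -jin when the stem ends in a voiceless consonant (*wovgih*, *lanet*); -gal when the stem ends in a voiced consonant (*kujeg*, *fol*, *detod*, *az*); -ava when the stem ends in a vowel (*ato*, *uve*).
The final sound of *tad* is /d/, which is a voiced consonant, so the suffix is -gal, giving *tadgal*.
*pohzipo* — final sound /o/ (a vowel) → -ava → *pohzipoava*.

tadgal, pohzipoava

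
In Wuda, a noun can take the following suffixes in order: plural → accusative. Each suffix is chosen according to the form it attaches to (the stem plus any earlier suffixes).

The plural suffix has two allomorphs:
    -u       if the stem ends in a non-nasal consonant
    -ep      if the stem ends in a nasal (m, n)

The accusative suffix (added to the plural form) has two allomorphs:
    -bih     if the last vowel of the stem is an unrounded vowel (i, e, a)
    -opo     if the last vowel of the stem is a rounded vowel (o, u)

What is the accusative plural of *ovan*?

ovanepbih

*ovan* — final consonant /n/ (a nasal) → -ep → *ovanep*.
The plural form *ovanep*: last vowel = /e/, an unrounded vowel → -bih → *ovanepbih*.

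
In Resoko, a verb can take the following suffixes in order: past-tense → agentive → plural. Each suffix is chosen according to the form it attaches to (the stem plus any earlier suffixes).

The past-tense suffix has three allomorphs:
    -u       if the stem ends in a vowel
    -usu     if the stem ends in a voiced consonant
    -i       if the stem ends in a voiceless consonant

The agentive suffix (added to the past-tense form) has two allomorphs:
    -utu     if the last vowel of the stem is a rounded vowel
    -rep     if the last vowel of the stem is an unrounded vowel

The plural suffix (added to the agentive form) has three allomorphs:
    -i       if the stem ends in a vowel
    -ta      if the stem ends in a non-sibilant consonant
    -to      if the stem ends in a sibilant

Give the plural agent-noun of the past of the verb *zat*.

zatirepta

The final sound of *zat* is /t/, which is a voiceless consonant, so the past-tense suffix is -i, giving *zati*.
Since the last vowel of the past-tense form *zati* is /i/ (an unrounded vowel), it takes -rep, giving *zatirep*.
The agentive form *zatirep* — final sound /p/ (a non-sibilant consonant) → -ta → *zatirepta*.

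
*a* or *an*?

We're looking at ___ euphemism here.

The indefinite article is chosen by the initial *sound* of the following word, not its spelling.
*euphemism* begins with the sound /juː/ (eu pronounced /juː/) — a consonant sound.
So the article is *a*: We're looking at a euphemism here.

a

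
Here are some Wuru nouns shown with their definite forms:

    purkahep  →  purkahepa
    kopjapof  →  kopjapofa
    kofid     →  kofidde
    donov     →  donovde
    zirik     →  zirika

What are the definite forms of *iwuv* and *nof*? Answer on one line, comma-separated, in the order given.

The alternation tracks the final consonant of the stem — -a when the stem ends in a voiceless consonant (*purkahep*, *kopjapof*, *zirik*); -de when the stem ends in a voiced consonant (*kofid*, *donov*).
The final consonant of *iwuv* is /v/, which is voiced, so the suffix is -de, giving *iwuvde*.
The final consonant of *nof* is /f/, which is voiceless, so the suffix is -a, giving *nofa*.

iwuvde, nofa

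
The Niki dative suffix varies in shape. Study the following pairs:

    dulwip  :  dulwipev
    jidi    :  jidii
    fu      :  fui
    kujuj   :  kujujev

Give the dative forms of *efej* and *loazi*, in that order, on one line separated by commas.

efejev, loazii

The alternation tracks the final sound of the stem — -ev when the stem ends in a consonant (*dulwip*, *kujuj*); -i when the stem ends in a vowel (*jidi*, *fu*).
Since the final sound of *efej* is /j/ (a consonant), it takes -ev, giving *efejev*.
*loazi*: final sound = /i/, a vowel → -i → *loazii*.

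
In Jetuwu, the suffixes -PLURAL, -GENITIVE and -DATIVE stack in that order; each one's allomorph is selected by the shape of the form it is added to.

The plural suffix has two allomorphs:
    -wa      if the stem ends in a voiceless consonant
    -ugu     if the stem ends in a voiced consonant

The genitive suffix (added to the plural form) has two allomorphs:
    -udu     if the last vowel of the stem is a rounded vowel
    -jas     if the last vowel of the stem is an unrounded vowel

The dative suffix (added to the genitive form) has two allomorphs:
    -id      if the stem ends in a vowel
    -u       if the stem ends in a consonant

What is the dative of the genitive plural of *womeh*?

The final consonant of *womeh* is /h/, which is voiceless, so the plural suffix is -wa, giving *womehwa*.
The plural form *womehwa* — last vowel /a/ (an unrounded vowel) → -jas → *womehwajas*.
The final sound of the genitive form *womehwajas* is /s/, which is a consonant, so the dative suffix is -u, giving *womehwajasu*.

womehwajasu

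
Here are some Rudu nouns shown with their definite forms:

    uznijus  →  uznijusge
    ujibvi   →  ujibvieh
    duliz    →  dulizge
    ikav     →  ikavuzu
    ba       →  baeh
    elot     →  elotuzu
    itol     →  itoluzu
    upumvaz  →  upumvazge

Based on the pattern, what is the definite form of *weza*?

wezaeh

Looking at the final sound of each stem: -ge when the stem ends in a sibilant (*uznijus*, *duliz*, *upumvaz*); -uzu when the stem ends in a non-sibilant consonant (*ikav*, *elot*, *itol*); -eh when the stem ends in a vowel (*ujibvi*, *ba*).
Since the final sound of *weza* is /a/ (a vowel), it takes -eh, giving *wezaeh*.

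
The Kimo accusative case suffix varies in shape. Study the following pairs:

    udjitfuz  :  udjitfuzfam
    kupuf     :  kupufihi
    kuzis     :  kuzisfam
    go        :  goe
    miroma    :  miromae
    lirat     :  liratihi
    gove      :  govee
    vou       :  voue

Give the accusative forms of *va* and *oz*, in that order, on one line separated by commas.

The pattern is sibilance of the final sound: -fam when the stem ends in a sibilant (*udjitfuz*, *kuzis*); -ihi when the stem ends in a non-sibilant consonant (*kupuf*, *lirat*); -e when the stem ends in a vowel (*go*, *miroma*, *gove*, *vou*).
*va* — final sound /a/ (a vowel) → -e → *vae*.
The final sound of *oz* is /z/, which is a sibilant, so the suffix is -fam, giving *ozfam*.

vae, ozfam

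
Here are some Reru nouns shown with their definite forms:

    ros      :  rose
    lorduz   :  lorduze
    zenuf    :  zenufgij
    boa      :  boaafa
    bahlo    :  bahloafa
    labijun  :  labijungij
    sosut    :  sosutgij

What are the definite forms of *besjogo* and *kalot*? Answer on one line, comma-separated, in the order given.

Looking at the final sound of each stem: -e when the stem ends in a sibilant (*ros*, *lorduz*); -gij when the stem ends in a non-sibilant consonant (*zenuf*, *labijun*, *sosut*); -afa when the stem ends in a vowel (*boa*, *bahlo*).
Since the final sound of *besjogo* is /o/ (a vowel), it takes -afa, giving *besjogoafa*.
Since the final sound of *kalot* is /t/ (a non-sibilant consonant), it takes -gij, giving *kalotgij*.

besjogoafa, kalotgij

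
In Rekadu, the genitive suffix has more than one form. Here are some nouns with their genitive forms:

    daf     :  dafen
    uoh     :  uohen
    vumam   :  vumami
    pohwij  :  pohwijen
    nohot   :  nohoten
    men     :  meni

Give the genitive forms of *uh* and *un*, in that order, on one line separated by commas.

uhen, uni

Looking at the final consonant of each stem: -i when the stem ends in a nasal (*vumam*, *men*); -en when the stem ends in a non-nasal consonant (*daf*, *uoh*, *pohwij*, *nohot*).
The final consonant of *uh* is /h/, which is non-nasal, so the suffix is -en, giving *uhen*.
Since the final consonant of *un* is /n/ (a nasal), it takes -i, giving *uni*.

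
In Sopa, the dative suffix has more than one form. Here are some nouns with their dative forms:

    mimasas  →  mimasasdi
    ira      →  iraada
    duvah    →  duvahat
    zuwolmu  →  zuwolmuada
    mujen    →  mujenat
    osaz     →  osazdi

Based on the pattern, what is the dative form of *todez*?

The alternation tracks the final sound of the stem — -di when the stem ends in a sibilant (*mimasas*, *osaz*); -at when the stem ends in a non-sibilant consonant (*duvah*, *mujen*); -ada when the stem ends in a vowel (*ira*, *zuwolmu*).
*todez* — final sound /z/ (a sibilant) → -di → *todezdi*.

todezdi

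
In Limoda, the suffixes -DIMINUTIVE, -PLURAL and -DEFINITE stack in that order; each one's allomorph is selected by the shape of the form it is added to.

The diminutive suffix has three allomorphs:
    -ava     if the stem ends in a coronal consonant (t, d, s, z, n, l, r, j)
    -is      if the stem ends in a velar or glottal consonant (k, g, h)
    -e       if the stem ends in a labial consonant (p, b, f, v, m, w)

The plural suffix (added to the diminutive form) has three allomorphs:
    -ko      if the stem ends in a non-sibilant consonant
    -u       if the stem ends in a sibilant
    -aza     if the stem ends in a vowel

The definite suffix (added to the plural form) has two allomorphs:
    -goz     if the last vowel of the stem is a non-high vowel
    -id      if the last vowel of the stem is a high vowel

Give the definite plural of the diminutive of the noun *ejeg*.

ejegisuid

*ejeg*: final consonant = /g/, velar/glottal → -is → *ejegis*.
The diminutive form *ejegis*: final sound = /s/, a sibilant → -u → *ejegisu*.
The plural form *ejegisu* — last vowel /u/ (a high vowel) → -id → *ejegisuid*.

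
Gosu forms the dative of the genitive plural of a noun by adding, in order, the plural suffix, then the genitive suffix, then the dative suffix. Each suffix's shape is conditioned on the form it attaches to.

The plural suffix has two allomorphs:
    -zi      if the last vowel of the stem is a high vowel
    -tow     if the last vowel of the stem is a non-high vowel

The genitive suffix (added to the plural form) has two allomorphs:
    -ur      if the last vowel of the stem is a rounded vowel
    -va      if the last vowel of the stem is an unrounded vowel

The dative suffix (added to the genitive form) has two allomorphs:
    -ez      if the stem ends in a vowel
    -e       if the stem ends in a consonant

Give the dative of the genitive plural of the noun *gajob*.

gajobtowure

*gajob*: last vowel = /o/, a non-high vowel → -tow → *gajobtow*.
The last vowel of the plural form *gajobtow* is /o/, which is a rounded vowel, so the genitive suffix is -ur, giving *gajobtowur*.
The final sound of the genitive form *gajobtowur* is /r/, which is a consonant, so the dative suffix is -e, giving *gajobtowure*.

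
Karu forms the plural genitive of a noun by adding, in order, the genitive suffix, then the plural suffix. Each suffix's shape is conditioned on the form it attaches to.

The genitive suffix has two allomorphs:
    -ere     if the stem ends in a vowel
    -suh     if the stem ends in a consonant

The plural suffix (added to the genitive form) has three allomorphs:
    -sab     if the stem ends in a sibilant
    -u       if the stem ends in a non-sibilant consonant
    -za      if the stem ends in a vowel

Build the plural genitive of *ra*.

raereza

*ra*: final sound = /a/, a vowel → -ere → *raere*.
Since the final sound of the genitive form *raere* is /e/ (a vowel), it takes -za, giving *raereza*.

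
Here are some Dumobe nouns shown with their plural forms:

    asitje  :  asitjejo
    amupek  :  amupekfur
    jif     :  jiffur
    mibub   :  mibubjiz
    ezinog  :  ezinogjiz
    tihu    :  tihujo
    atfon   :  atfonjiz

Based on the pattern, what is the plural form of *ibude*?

Looking at the final sound of each stem: -fur when the stem ends in a voiceless consonant (*amupek*, *jif*); -jiz when the stem ends in a voiced consonant (*mibub*, *ezinog*, *atfon*); -jo when the stem ends in a vowel (*asitje*, *tihu*).
Since the final sound of *ibude* is /e/ (a vowel), it takes -jo, giving *ibudejo*.

ibudejo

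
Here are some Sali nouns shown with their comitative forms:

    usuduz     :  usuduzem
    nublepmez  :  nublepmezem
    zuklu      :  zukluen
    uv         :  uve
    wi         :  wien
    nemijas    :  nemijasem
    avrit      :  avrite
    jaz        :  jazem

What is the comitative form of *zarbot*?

zarbote

The alternation tracks the final sound of the stem — -em when the stem ends in a sibilant (*usuduz*, *nublepmez*, *nemijas*, *jaz*); -e when the stem ends in a non-sibilant consonant (*uv*, *avrit*); -en when the stem ends in a vowel (*zuklu*, *wi*).
Since the final sound of *zarbot* is /t/ (a non-sibilant consonant), it takes -e, giving *zarbote*.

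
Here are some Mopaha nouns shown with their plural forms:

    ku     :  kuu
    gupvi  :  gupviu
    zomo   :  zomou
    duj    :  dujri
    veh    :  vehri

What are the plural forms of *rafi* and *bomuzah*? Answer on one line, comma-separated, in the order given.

The suffix is conditioned by the final sound: -ri when the stem ends in a consonant (*duj*, *veh*); -u when the stem ends in a vowel (*ku*, *gupvi*, *zomo*).
The final sound of *rafi* is /i/, which is a vowel, so the suffix is -u, giving *rafiu*.
*bomuzah* — final sound /h/ (a consonant) → -ri → *bomuzahri*.

rafiu, bomuzahri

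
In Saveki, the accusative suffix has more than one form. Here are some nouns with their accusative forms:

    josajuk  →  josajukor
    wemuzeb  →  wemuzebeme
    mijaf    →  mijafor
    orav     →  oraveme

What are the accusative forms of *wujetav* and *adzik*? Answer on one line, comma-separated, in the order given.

The alternation tracks the final consonant of the stem — -or when the stem ends in a voiceless consonant (*josajuk*, *mijaf*); -eme when the stem ends in a voiced consonant (*wemuzeb*, *orav*).
The final consonant of *wujetav* is /v/, which is voiced, so the suffix is -eme, giving *wujetaveme*.
*adzik*: final consonant = /k/, voiceless → -or → *adzikor*.

wujetaveme, adzikor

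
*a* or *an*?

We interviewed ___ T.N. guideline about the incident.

The indefinite article is chosen by the initial *sound* of the following word, not its spelling.
The initialism *T.N.* is read letter by letter; the first letter, T, is pronounced /tiː/, which begins with a consonant sound.
So the article is *a*: We interviewed a T.N. guideline about the incident.

a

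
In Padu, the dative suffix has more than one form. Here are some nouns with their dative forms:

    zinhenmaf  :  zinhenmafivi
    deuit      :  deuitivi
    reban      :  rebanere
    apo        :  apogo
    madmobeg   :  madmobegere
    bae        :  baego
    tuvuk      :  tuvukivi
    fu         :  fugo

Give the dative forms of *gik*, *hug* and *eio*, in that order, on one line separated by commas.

The pattern is voicing of the final sound: -ivi when the stem ends in a voiceless consonant (*zinhenmaf*, *deuit*, *tuvuk*); -ere when the stem ends in a voiced consonant (*reban*, *madmobeg*); -go when the stem ends in a vowel (*apo*, *bae*, *fu*).
*gik*: final sound = /k/, a voiceless consonant → -ivi → *gikivi*.
The final sound of *hug* is /g/, which is a voiced consonant, so the suffix is -ere, giving *hugere*.
The final sound of *eio* is /o/, which is a vowel, so the suffix is -go, giving *eiogo*.

gikivi, hugere, eiogo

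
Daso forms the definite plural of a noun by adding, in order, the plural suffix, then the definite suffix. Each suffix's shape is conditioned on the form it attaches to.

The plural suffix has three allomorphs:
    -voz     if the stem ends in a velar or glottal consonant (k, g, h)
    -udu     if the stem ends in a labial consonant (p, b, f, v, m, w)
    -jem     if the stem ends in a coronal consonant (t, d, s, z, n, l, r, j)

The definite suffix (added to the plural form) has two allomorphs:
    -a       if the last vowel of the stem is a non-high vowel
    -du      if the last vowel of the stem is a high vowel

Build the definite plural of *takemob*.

*takemob* — final consonant /b/ (labial) → -udu → *takemobudu*.
The last vowel of the plural form *takemobudu* is /u/, which is a high vowel, so the definite suffix is -du, giving *takemobududu*.

takemobududu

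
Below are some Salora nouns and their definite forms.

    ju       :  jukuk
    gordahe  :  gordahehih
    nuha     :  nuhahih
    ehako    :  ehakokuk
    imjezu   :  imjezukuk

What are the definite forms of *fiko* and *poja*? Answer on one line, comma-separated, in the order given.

The alternation tracks the last vowel of the stem — -kuk when the last vowel of the stem is a rounded vowel (*ju*, *ehako*, *imjezu*); -hih when the last vowel of the stem is an unrounded vowel (*gordahe*, *nuha*).
*fiko* — last vowel /o/ (a rounded vowel) → -kuk → *fikokuk*.
Since the last vowel of *poja* is /a/ (an unrounded vowel), it takes -hih, giving *pojahih*.

fikokuk, pojahih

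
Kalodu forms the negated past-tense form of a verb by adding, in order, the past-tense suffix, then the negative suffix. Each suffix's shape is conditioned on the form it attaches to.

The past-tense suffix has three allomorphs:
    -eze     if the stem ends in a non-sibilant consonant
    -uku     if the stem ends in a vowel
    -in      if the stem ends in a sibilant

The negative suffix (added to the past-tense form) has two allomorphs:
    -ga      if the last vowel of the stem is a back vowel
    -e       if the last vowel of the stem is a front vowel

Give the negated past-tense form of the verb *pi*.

The final sound of *pi* is /i/, which is a vowel, so the past-tense suffix is -uku, giving *piuku*.
The past-tense form *piuku*: last vowel = /u/, a back vowel → -ga → *piukuga*.

piukuga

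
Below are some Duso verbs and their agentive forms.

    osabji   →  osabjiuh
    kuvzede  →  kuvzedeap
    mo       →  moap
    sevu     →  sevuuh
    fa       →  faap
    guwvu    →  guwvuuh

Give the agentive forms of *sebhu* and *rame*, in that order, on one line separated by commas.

sebhuuh, rameap

The suffix is conditioned by the last vowel: -uh when the last vowel of the stem is a high vowel (*osabji*, *sevu*, *guwvu*); -ap when the last vowel of the stem is a non-high vowel (*kuvzede*, *mo*, *fa*).
Since the last vowel of *sebhu* is /u/ (a high vowel), it takes -uh, giving *sebhuuh*.
The last vowel of *rame* is /e/, which is a non-high vowel, so the suffix is -ap, giving *rameap*.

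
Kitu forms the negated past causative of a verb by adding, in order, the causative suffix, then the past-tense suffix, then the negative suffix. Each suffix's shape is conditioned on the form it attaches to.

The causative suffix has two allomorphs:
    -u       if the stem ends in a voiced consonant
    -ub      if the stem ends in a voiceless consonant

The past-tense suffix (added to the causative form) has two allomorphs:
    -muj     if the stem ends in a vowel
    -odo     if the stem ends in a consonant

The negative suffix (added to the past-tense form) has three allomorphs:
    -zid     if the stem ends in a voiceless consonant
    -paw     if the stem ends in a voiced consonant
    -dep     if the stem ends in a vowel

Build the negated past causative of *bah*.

*bah*: final consonant = /h/, voiceless → -ub → *bahub*.
The final sound of the causative form *bahub* is /b/, which is a consonant, so the past-tense suffix is -odo, giving *bahubodo*.
The past-tense form *bahubodo* — final sound /o/ (a vowel) → -dep → *bahubododep*.

bahubododep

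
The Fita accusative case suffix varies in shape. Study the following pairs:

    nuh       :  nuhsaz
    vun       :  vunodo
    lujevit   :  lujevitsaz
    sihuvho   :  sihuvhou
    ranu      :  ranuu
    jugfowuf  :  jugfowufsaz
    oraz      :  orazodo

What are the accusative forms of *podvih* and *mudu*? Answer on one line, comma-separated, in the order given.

podvihsaz, muduu

The pattern is voicing of the final sound: -saz when the stem ends in a voiceless consonant (*nuh*, *lujevit*, *jugfowuf*); -odo when the stem ends in a voiced consonant (*vun*, *oraz*); -u when the stem ends in a vowel (*sihuvho*, *ranu*).
Since the final sound of *podvih* is /h/ (a voiceless consonant), it takes -saz, giving *podvihsaz*.
Since the final sound of *mudu* is /u/ (a vowel), it takes -u, giving *muduu*.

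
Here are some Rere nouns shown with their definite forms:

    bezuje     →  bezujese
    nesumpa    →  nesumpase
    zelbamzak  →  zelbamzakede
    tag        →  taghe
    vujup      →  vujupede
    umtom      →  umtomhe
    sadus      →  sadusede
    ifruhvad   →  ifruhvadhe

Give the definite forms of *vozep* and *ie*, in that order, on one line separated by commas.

Looking at the final sound of each stem: -ede when the stem ends in a voiceless consonant (*zelbamzak*, *vujup*, *sadus*); -he when the stem ends in a voiced consonant (*tag*, *umtom*, *ifruhvad*); -se when the stem ends in a vowel (*bezuje*, *nesumpa*).
*vozep* — final sound /p/ (a voiceless consonant) → -ede → *vozepede*.
*ie* — final sound /e/ (a vowel) → -se → *iese*.

vozepede, iese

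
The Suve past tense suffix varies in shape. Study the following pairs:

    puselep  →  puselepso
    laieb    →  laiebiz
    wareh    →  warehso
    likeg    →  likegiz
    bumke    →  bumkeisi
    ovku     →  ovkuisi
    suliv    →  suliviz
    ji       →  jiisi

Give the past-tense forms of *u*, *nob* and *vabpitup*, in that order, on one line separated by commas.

Looking at the final sound of each stem: -so when the stem ends in a voiceless consonant (*puselep*, *wareh*); -iz when the stem ends in a voiced consonant (*laieb*, *likeg*, *suliv*); -isi when the stem ends in a vowel (*bumke*, *ovku*, *ji*).
*u*: final sound = /u/, a vowel → -isi → *uisi*.
Since the final sound of *nob* is /b/ (a voiced consonant), it takes -iz, giving *nobiz*.
*vabpitup*: final sound = /p/, a voiceless consonant → -so → *vabpitupso*.

uisi, nobiz, vabpitupso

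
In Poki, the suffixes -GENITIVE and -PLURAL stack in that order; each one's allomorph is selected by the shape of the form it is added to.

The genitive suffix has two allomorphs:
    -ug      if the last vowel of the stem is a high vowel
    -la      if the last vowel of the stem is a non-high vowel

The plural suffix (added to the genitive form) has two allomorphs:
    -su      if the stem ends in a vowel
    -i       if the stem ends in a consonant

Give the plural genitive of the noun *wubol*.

wubollasu

The last vowel of *wubol* is /o/, which is a non-high vowel, so the genitive suffix is -la, giving *wubolla*.
Since the final sound of the genitive form *wubolla* is /a/ (a vowel), it takes -su, giving *wubollasu*.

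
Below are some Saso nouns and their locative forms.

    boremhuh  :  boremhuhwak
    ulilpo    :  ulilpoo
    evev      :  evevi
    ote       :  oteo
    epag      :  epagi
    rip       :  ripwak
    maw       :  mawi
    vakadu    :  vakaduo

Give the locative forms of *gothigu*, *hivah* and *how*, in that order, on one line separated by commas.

The suffix is conditioned by the final sound: -wak when the stem ends in a voiceless consonant (*boremhuh*, *rip*); -i when the stem ends in a voiced consonant (*evev*, *epag*, *maw*); -o when the stem ends in a vowel (*ulilpo*, *ote*, *vakadu*).
The final sound of *gothigu* is /u/, which is a vowel, so the suffix is -o, giving *gothiguo*.
Since the final sound of *hivah* is /h/ (a voiceless consonant), it takes -wak, giving *hivahwak*.
Since the final sound of *how* is /w/ (a voiced consonant), it takes -i, giving *howi*.

gothiguo, hivahwak, howi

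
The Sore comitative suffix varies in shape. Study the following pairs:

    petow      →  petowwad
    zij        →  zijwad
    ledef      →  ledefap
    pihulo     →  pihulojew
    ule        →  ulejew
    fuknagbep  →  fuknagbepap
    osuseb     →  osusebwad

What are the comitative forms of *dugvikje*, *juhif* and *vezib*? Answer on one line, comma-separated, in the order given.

dugvikjejew, juhifap, vezibwad

Looking at the final sound of each stem: -ap when the stem ends in a voiceless consonant (*ledef*, *fuknagbep*); -wad when the stem ends in a voiced consonant (*petow*, *zij*, *osuseb*); -jew when the stem ends in a vowel (*pihulo*, *ule*).
The final sound of *dugvikje* is /e/, which is a vowel, so the suffix is -jew, giving *dugvikjejew*.
The final sound of *juhif* is /f/, which is a voiceless consonant, so the suffix is -ap, giving *juhifap*.
Since the final sound of *vezib* is /b/ (a voiced consonant), it takes -wad, giving *vezibwad*.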